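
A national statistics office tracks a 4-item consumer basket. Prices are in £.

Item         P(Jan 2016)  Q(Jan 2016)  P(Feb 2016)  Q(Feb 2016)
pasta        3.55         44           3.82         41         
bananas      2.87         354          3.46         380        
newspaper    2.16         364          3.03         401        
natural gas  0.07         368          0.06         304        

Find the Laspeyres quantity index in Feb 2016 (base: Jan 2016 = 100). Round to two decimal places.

107.03

Laspeyres quantity index uses base-period prices as weights.
ΣP(Jan 2016)·Q(Feb 2016) = 3.55×41 + 2.87×380 + 2.16×401 + 0.07×304 = 145.55 + 1090.6 + 866.16 + 21.28 = 2123.59
ΣP(Jan 2016)·Q(Jan 2016) = 3.55×44 + 2.87×354 + 2.16×364 + 0.07×368 = 156.2 + 1015.98 + 786.24 + 25.76 = 1984.18
Index = 2123.59 / 1984.18 × 100 = 107.0261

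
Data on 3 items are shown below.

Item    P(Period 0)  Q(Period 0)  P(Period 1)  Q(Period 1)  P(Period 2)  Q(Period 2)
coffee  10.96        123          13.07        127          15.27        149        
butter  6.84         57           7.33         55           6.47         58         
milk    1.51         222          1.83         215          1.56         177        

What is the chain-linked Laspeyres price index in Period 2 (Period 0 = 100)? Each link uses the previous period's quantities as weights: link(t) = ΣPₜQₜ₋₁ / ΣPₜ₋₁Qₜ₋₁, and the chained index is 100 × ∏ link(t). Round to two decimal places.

Link Period 0→Period 1:
ΣP(Period 1)Q(Period 0) = 13.07×123 + 7.33×57 + 1.83×222 = 1607.61 + 417.81 + 406.26 = 2431.68
ΣP(Period 0)Q(Period 0) = 10.96×123 + 6.84×57 + 1.51×222 = 1348.08 + 389.88 + 335.22 = 2073.18
link = 2431.68/2073.18 = 1.172923
Link Period 1→Period 2:
ΣP(Period 2)Q(Period 1) = 15.27×127 + 6.47×55 + 1.56×215 = 1939.29 + 355.85 + 335.4 = 2630.54
ΣP(Period 1)Q(Period 1) = 13.07×127 + 7.33×55 + 1.83×215 = 1659.89 + 403.15 + 393.45 = 2456.49
link = 2630.54/2456.49 = 1.070853
Chained index = 100 × 1.172923 × 1.070853 = 125.6028

125.60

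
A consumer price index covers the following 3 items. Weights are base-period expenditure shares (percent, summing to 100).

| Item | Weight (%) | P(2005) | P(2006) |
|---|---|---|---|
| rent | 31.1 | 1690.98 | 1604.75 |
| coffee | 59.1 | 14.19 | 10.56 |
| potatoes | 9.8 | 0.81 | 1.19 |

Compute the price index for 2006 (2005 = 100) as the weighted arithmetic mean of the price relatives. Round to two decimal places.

rent: 31.1 × (1604.75/1690.98) = 31.1 × 0.949006 = 29.5141
coffee: 59.1 × (10.56/14.19) = 59.1 × 0.744186 = 43.9814
potatoes: 9.8 × (1.19/0.81) = 9.8 × 1.469136 = 14.3975
Index = Σ wᵢ·(p₁ᵢ/p₀ᵢ) = 29.5141 + 43.9814 + 14.3975 = 87.8930

87.89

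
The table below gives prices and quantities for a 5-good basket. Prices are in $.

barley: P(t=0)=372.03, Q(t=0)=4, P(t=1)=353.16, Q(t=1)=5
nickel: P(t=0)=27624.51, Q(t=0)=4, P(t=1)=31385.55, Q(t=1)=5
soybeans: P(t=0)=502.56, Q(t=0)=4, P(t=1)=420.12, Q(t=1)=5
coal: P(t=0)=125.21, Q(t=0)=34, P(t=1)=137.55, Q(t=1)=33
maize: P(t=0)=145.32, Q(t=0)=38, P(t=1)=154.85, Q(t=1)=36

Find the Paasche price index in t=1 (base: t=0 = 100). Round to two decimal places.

Paasche price index uses current-period quantities as weights.
ΣP(t=1)·Q(t=1) = 353.16×5 + 31385.55×5 + 420.12×5 + 137.55×33 + 154.85×36 = 1765.8 + 156927.75 + 2100.6 + 4539.15 + 5574.6 = 170907.9
ΣP(t=0)·Q(t=1) = 372.03×5 + 27624.51×5 + 502.56×5 + 125.21×33 + 145.32×36 = 1860.15 + 138122.55 + 2512.8 + 4131.93 + 5231.52 = 151858.95
Index = 170907.9 / 151858.95 × 100 = 112.5438

112.54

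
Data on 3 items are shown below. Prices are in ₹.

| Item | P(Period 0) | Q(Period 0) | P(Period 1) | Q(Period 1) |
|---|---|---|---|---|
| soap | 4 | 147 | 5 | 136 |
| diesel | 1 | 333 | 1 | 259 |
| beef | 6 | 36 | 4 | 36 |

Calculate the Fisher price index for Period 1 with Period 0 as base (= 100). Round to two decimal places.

Laspeyres component (base-period weights):
ΣP(Period 1)Q(Period 0) = 5×147 + 1×333 + 4×36 = 735 + 333 + 144 = 1212
ΣP(Period 0)Q(Period 0) = 4×147 + 1×333 + 6×36 = 588 + 333 + 216 = 1137
L = 1212 / 1137 × 100 = 106.5963
Paasche component (current-period weights):
ΣP(Period 1)Q(Period 1) = 5×136 + 1×259 + 4×36 = 680 + 259 + 144 = 1083
ΣP(Period 0)Q(Period 1) = 4×136 + 1×259 + 6×36 = 544 + 259 + 216 = 1019
P = 1083 / 1019 × 100 = 106.2807
Fisher = √(L × P) = √(106.5963 × 106.2807) = 106.4384

106.44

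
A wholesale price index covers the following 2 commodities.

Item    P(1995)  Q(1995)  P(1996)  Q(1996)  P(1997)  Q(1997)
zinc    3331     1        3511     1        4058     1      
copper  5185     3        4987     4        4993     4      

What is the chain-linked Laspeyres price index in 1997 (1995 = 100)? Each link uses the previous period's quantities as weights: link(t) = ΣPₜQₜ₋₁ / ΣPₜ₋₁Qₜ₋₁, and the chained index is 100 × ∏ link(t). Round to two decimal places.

Link 1995→1996:
ΣP(1996)Q(1995) = 3511×1 + 4987×3 = 3511 + 14961 = 18472
ΣP(1995)Q(1995) = 3331×1 + 5185×3 = 3331 + 15555 = 18886
link = 18472/18886 = 0.978079
Link 1996→1997:
ΣP(1997)Q(1996) = 4058×1 + 4993×4 = 4058 + 19972 = 24030
ΣP(1996)Q(1996) = 3511×1 + 4987×4 = 3511 + 19948 = 23459
link = 24030/23459 = 1.024340
Chained index = 100 × 0.978079 × 1.024340 = 100.1886

100.19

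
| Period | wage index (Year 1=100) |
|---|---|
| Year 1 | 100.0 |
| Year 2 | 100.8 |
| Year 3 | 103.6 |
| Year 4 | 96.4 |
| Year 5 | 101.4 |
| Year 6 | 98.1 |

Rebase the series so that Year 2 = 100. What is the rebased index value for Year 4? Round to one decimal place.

Rebased(Year 4) = 96.4 / 100.8 × 100 = 95.6349

95.6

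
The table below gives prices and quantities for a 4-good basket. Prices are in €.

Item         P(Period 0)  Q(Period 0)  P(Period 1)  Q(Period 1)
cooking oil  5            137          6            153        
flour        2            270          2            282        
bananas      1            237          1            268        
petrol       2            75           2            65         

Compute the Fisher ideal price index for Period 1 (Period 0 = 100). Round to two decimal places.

Laspeyres component (base-period weights):
ΣP(Period 1)Q(Period 0) = 6×137 + 2×270 + 1×237 + 2×75 = 822 + 540 + 237 + 150 = 1749
ΣP(Period 0)Q(Period 0) = 5×137 + 2×270 + 1×237 + 2×75 = 685 + 540 + 237 + 150 = 1612
L = 1749 / 1612 × 100 = 108.4988
Paasche component (current-period weights):
ΣP(Period 1)Q(Period 1) = 6×153 + 2×282 + 1×268 + 2×65 = 918 + 564 + 268 + 130 = 1880
ΣP(Period 0)Q(Period 1) = 5×153 + 2×282 + 1×268 + 2×65 = 765 + 564 + 268 + 130 = 1727
P = 1880 / 1727 × 100 = 108.8593
Fisher = √(L × P) = √(108.4988 × 108.8593) = 108.6789

108.68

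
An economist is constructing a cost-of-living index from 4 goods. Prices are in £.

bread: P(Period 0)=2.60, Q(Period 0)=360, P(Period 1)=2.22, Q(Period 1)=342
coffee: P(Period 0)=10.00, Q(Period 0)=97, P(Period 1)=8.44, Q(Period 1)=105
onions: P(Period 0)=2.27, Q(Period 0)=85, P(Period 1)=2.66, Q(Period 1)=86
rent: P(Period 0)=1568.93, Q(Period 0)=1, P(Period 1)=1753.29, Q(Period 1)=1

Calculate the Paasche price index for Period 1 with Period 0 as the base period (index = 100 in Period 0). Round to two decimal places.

97.95

Paasche price index uses current-period quantities as weights.
ΣP(Period 1)·Q(Period 1) = 2.22×342 + 8.44×105 + 2.66×86 + 1753.29×1 = 759.24 + 886.2 + 228.76 + 1753.29 = 3627.49
ΣP(Period 0)·Q(Period 1) = 2.60×342 + 10.00×105 + 2.27×86 + 1568.93×1 = 889.2 + 1050 + 195.22 + 1568.93 = 3703.35
Index = 3627.49 / 3703.35 × 100 = 97.9516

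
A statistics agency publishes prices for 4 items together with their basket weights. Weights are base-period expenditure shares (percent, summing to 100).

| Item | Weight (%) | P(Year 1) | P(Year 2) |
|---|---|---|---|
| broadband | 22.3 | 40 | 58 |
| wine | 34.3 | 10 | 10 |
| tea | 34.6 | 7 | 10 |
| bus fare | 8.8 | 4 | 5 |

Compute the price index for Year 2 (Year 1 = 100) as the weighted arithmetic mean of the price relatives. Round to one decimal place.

127.1

broadband: 22.3 × (58/40) = 22.3 × 1.450000 = 32.3350
wine: 34.3 × (10/10) = 34.3 × 1.000000 = 34.3000
tea: 34.6 × (10/7) = 34.6 × 1.428571 = 49.4286
bus fare: 8.8 × (5/4) = 8.8 × 1.250000 = 11.0000
Index = Σ wᵢ·(p₁ᵢ/p₀ᵢ) = 32.3350 + 34.3000 + 49.4286 + 11.0000 = 127.0636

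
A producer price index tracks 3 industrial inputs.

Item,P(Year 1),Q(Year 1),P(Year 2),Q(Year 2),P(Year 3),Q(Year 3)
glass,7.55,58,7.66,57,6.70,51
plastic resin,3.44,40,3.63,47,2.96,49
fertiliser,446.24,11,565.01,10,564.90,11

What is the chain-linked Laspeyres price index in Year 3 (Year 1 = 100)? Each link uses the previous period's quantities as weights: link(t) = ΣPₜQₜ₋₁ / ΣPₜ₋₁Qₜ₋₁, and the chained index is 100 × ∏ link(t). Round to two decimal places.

Link Year 1→Year 2:
ΣP(Year 2)Q(Year 1) = 7.66×58 + 3.63×40 + 565.01×11 = 444.28 + 145.2 + 6215.11 = 6804.59
ΣP(Year 1)Q(Year 1) = 7.55×58 + 3.44×40 + 446.24×11 = 437.9 + 137.6 + 4908.64 = 5484.14
link = 6804.59/5484.14 = 1.240776
Link Year 2→Year 3:
ΣP(Year 3)Q(Year 2) = 6.70×57 + 2.96×47 + 564.90×10 = 381.9 + 139.12 + 5649 = 6170.02
ΣP(Year 2)Q(Year 2) = 7.66×57 + 3.63×47 + 565.01×10 = 436.62 + 170.61 + 5650.1 = 6257.33
link = 6170.02/6257.33 = 0.986047
Chained index = 100 × 1.240776 × 0.986047 = 122.3463

122.35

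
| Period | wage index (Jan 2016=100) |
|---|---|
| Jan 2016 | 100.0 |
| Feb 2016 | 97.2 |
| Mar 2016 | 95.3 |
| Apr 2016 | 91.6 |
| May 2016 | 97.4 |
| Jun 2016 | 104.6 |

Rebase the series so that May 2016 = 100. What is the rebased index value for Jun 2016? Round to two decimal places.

Rebased(Jun 2016) = 104.6 / 97.4 × 100 = 107.3922

107.39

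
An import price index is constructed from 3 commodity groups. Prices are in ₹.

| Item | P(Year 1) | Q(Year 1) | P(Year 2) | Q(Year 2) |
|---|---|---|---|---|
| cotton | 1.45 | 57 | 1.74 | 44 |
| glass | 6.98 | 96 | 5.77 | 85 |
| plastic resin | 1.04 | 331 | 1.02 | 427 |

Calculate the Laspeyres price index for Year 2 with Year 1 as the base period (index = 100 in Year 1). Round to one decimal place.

Laspeyres price index uses base-period quantities as weights.
ΣP(Year 2)·Q(Year 1) = 1.74×57 + 5.77×96 + 1.02×331 = 99.18 + 553.92 + 337.62 = 990.72
ΣP(Year 1)·Q(Year 1) = 1.45×57 + 6.98×96 + 1.04×331 = 82.65 + 670.08 + 344.24 = 1096.97
Index = 990.72 / 1096.97 × 100 = 90.3142

90.3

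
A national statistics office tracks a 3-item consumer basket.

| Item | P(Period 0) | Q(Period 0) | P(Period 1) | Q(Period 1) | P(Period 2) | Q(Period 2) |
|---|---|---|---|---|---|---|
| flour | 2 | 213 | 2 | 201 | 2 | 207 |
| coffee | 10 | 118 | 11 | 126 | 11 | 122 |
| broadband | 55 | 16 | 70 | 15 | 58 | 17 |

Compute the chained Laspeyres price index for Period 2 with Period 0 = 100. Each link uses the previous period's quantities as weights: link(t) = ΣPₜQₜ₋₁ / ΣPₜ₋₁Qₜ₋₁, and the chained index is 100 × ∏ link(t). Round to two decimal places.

107.14

Link Period 0→Period 1:
ΣP(Period 1)Q(Period 0) = 2×213 + 11×118 + 70×16 = 426 + 1298 + 1120 = 2844
ΣP(Period 0)Q(Period 0) = 2×213 + 10×118 + 55×16 = 426 + 1180 + 880 = 2486
link = 2844/2486 = 1.144006
Link Period 1→Period 2:
ΣP(Period 2)Q(Period 1) = 2×201 + 11×126 + 58×15 = 402 + 1386 + 870 = 2658
ΣP(Period 1)Q(Period 1) = 2×201 + 11×126 + 70×15 = 402 + 1386 + 1050 = 2838
link = 2658/2838 = 0.936575
Chained index = 100 × 1.144006 × 0.936575 = 107.1448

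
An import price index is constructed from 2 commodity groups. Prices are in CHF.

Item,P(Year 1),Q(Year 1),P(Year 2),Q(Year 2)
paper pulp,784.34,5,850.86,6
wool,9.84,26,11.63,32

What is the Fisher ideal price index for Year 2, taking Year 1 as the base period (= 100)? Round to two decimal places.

109.08

Laspeyres component (base-period weights):
ΣP(Year 2)Q(Year 1) = 850.86×5 + 11.63×26 = 4254.3 + 302.38 = 4556.68
ΣP(Year 1)Q(Year 1) = 784.34×5 + 9.84×26 = 3921.7 + 255.84 = 4177.54
L = 4556.68 / 4177.54 × 100 = 109.0757
Paasche component (current-period weights):
ΣP(Year 2)Q(Year 2) = 850.86×6 + 11.63×32 = 5105.16 + 372.16 = 5477.32
ΣP(Year 1)Q(Year 2) = 784.34×6 + 9.84×32 = 4706.04 + 314.88 = 5020.92
P = 5477.32 / 5020.92 × 100 = 109.0900
Fisher = √(L × P) = √(109.0757 × 109.0900) = 109.0828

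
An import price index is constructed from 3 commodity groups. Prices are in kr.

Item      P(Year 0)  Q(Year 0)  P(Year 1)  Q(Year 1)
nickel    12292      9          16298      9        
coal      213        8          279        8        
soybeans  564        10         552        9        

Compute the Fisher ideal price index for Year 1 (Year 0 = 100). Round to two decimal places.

130.99

Laspeyres component (base-period weights):
ΣP(Year 1)Q(Year 0) = 16298×9 + 279×8 + 552×10 = 146682 + 2232 + 5520 = 154434
ΣP(Year 0)Q(Year 0) = 12292×9 + 213×8 + 564×10 = 110628 + 1704 + 5640 = 117972
L = 154434 / 117972 × 100 = 130.9073
Paasche component (current-period weights):
ΣP(Year 1)Q(Year 1) = 16298×9 + 279×8 + 552×9 = 146682 + 2232 + 4968 = 153882
ΣP(Year 0)Q(Year 1) = 12292×9 + 213×8 + 564×9 = 110628 + 1704 + 5076 = 117408
P = 153882 / 117408 × 100 = 131.0660
Fisher = √(L × P) = √(130.9073 × 131.0660) = 130.9867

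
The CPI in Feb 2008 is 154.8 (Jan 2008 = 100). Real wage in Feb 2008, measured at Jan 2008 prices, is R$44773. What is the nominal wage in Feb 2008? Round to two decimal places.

Nominal = Real × (Index/100) = 44773 × (154.8/100)
        = 44773 × 1.548 = 69308.6040

69308.60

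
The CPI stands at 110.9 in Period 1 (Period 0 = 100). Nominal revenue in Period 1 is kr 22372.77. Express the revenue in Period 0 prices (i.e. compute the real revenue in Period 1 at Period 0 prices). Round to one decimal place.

20173.8

Real = Nominal ÷ (Index/100) = 22372.77 ÷ (110.9/100)
     = 22372.77 ÷ 1.109 = 20173.8233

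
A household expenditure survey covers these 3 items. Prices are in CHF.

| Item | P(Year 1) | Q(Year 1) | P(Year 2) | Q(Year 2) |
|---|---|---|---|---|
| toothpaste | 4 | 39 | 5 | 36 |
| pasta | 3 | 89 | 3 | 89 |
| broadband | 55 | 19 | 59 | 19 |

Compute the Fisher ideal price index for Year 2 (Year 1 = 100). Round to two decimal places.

107.76

Laspeyres component (base-period weights):
ΣP(Year 2)Q(Year 1) = 5×39 + 3×89 + 59×19 = 195 + 267 + 1121 = 1583
ΣP(Year 1)Q(Year 1) = 4×39 + 3×89 + 55×19 = 156 + 267 + 1045 = 1468
L = 1583 / 1468 × 100 = 107.8338
Paasche component (current-period weights):
ΣP(Year 2)Q(Year 2) = 5×36 + 3×89 + 59×19 = 180 + 267 + 1121 = 1568
ΣP(Year 1)Q(Year 2) = 4×36 + 3×89 + 55×19 = 144 + 267 + 1045 = 1456
P = 1568 / 1456 × 100 = 107.6923
Fisher = √(L × P) = √(107.8338 × 107.6923) = 107.7630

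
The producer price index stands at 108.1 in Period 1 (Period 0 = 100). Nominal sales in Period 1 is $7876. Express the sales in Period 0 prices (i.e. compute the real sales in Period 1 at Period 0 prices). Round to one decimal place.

7285.8

Real = Nominal ÷ (Index/100) = 7876 ÷ (108.1/100)
     = 7876 ÷ 1.081 = 7285.8464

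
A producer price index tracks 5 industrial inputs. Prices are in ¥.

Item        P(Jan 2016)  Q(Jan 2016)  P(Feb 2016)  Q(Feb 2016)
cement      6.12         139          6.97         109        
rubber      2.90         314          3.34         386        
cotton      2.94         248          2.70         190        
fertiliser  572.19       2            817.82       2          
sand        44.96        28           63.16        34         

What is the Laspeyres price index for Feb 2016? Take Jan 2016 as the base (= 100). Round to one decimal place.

124.5

Laspeyres price index uses base-period quantities as weights.
ΣP(Feb 2016)·Q(Jan 2016) = 6.97×139 + 3.34×314 + 2.70×248 + 817.82×2 + 63.16×28 = 968.83 + 1048.76 + 669.6 + 1635.64 + 1768.48 = 6091.31
ΣP(Jan 2016)·Q(Jan 2016) = 6.12×139 + 2.90×314 + 2.94×248 + 572.19×2 + 44.96×28 = 850.68 + 910.6 + 729.12 + 1144.38 + 1258.88 = 4893.66
Index = 6091.31 / 4893.66 × 100 = 124.4735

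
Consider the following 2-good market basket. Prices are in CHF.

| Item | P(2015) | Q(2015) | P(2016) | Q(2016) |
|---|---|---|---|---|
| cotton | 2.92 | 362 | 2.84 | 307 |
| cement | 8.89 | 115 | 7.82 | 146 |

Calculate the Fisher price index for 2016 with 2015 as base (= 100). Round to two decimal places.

92.22

Laspeyres component (base-period weights):
ΣP(2016)Q(2015) = 2.84×362 + 7.82×115 = 1028.08 + 899.3 = 1927.38
ΣP(2015)Q(2015) = 2.92×362 + 8.89×115 = 1057.04 + 1022.35 = 2079.39
L = 1927.38 / 2079.39 × 100 = 92.6897
Paasche component (current-period weights):
ΣP(2016)Q(2016) = 2.84×307 + 7.82×146 = 871.88 + 1141.72 = 2013.6
ΣP(2015)Q(2016) = 2.92×307 + 8.89×146 = 896.44 + 1297.94 = 2194.38
P = 2013.6 / 2194.38 × 100 = 91.7617
Fisher = √(L × P) = √(92.6897 × 91.7617) = 92.2245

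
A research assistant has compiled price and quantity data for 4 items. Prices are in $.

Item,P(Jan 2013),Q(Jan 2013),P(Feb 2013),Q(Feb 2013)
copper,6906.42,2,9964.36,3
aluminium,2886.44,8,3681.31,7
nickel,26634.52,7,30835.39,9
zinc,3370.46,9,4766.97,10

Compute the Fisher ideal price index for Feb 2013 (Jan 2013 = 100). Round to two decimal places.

121.31

Laspeyres component (base-period weights):
ΣP(Feb 2013)Q(Jan 2013) = 9964.36×2 + 3681.31×8 + 30835.39×7 + 4766.97×9 = 19928.72 + 29450.48 + 215847.73 + 42902.73 = 308129.66
ΣP(Jan 2013)Q(Jan 2013) = 6906.42×2 + 2886.44×8 + 26634.52×7 + 3370.46×9 = 13812.84 + 23091.52 + 186441.64 + 30334.14 = 253680.14
L = 308129.66 / 253680.14 × 100 = 121.4638
Paasche component (current-period weights):
ΣP(Feb 2013)Q(Feb 2013) = 9964.36×3 + 3681.31×7 + 30835.39×9 + 4766.97×10 = 29893.08 + 25769.17 + 277518.51 + 47669.7 = 380850.46
ΣP(Jan 2013)Q(Feb 2013) = 6906.42×3 + 2886.44×7 + 26634.52×9 + 3370.46×10 = 20719.26 + 20205.08 + 239710.68 + 33704.6 = 314339.62
P = 380850.46 / 314339.62 × 100 = 121.1589
Fisher = √(L × P) = √(121.4638 × 121.1589) = 121.3113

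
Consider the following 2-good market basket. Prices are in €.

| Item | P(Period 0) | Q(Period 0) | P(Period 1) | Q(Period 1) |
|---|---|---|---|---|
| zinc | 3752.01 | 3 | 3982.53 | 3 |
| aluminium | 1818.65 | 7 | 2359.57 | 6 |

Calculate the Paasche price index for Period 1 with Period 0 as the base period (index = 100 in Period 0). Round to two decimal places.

Paasche price index uses current-period quantities as weights.
ΣP(Period 1)·Q(Period 1) = 3982.53×3 + 2359.57×6 = 11947.59 + 14157.42 = 26105.01
ΣP(Period 0)·Q(Period 1) = 3752.01×3 + 1818.65×6 = 11256.03 + 10911.9 = 22167.93
Index = 26105.01 / 22167.93 × 100 = 117.7603

117.76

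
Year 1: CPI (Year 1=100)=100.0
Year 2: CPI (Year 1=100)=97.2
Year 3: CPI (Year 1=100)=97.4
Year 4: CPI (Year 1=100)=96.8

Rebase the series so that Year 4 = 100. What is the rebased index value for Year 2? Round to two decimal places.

Rebased(Year 2) = 97.2 / 96.8 × 100 = 100.4132

100.41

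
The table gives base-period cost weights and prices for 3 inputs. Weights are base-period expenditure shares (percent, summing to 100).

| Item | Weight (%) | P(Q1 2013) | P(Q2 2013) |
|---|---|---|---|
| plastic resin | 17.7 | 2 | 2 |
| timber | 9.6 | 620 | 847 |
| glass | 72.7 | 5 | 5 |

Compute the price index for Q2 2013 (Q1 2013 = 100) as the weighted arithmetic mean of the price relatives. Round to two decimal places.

plastic resin: 17.7 × (2/2) = 17.7 × 1.000000 = 17.7000
timber: 9.6 × (847/620) = 9.6 × 1.366129 = 13.1148
glass: 72.7 × (5/5) = 72.7 × 1.000000 = 72.7000
Index = Σ wᵢ·(p₁ᵢ/p₀ᵢ) = 17.7000 + 13.1148 + 72.7000 = 103.5148

103.51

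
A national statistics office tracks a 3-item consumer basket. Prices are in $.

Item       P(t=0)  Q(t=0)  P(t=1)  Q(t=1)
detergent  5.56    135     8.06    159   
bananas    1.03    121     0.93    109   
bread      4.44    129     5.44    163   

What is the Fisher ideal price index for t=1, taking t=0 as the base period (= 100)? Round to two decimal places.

131.67

Laspeyres component (base-period weights):
ΣP(t=1)Q(t=0) = 8.06×135 + 0.93×121 + 5.44×129 = 1088.1 + 112.53 + 701.76 = 1902.39
ΣP(t=0)Q(t=0) = 5.56×135 + 1.03×121 + 4.44×129 = 750.6 + 124.63 + 572.76 = 1447.99
L = 1902.39 / 1447.99 × 100 = 131.3814
Paasche component (current-period weights):
ΣP(t=1)Q(t=1) = 8.06×159 + 0.93×109 + 5.44×163 = 1281.54 + 101.37 + 886.72 = 2269.63
ΣP(t=0)Q(t=1) = 5.56×159 + 1.03×109 + 4.44×163 = 884.04 + 112.27 + 723.72 = 1720.03
P = 2269.63 / 1720.03 × 100 = 131.9529
Fisher = √(L × P) = √(131.3814 × 131.9529) = 131.6669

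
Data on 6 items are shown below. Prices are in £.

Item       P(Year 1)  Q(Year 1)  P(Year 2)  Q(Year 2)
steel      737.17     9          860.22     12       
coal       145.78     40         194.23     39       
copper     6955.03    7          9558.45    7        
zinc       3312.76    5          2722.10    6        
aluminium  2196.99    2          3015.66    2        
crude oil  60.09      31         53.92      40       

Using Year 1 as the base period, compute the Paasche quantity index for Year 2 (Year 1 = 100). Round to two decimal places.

Paasche quantity index uses current-period prices as weights.
ΣP(Year 2)·Q(Year 2) = 860.22×12 + 194.23×39 + 9558.45×7 + 2722.10×6 + 3015.66×2 + 53.92×40 = 10322.64 + 7574.97 + 66909.15 + 16332.6 + 6031.32 + 2156.8 = 109327.48
ΣP(Year 2)·Q(Year 1) = 860.22×9 + 194.23×40 + 9558.45×7 + 2722.10×5 + 3015.66×2 + 53.92×31 = 7741.98 + 7769.2 + 66909.15 + 13610.5 + 6031.32 + 1671.52 = 103733.67
Index = 109327.48 / 103733.67 × 100 = 105.3925

105.39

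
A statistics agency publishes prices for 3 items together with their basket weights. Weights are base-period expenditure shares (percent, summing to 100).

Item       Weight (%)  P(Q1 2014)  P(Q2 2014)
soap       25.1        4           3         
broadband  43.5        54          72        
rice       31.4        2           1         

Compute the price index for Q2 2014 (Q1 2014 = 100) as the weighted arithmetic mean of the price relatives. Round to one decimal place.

soap: 25.1 × (3/4) = 25.1 × 0.750000 = 18.8250
broadband: 43.5 × (72/54) = 43.5 × 1.333333 = 58.0000
rice: 31.4 × (1/2) = 31.4 × 0.500000 = 15.7000
Index = Σ wᵢ·(p₁ᵢ/p₀ᵢ) = 18.8250 + 58.0000 + 15.7000 = 92.5250

92.5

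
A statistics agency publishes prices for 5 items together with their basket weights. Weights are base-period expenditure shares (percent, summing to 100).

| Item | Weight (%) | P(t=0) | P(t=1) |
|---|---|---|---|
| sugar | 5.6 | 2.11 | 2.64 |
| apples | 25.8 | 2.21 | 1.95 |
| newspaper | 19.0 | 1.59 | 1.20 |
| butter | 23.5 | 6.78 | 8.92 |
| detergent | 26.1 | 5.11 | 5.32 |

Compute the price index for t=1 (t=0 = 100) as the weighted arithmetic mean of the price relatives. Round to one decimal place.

102.2

sugar: 5.6 × (2.64/2.11) = 5.6 × 1.251185 = 7.0066
apples: 25.8 × (1.95/2.21) = 25.8 × 0.882353 = 22.7647
newspaper: 19.0 × (1.20/1.59) = 19.0 × 0.754717 = 14.3396
butter: 23.5 × (8.92/6.78) = 23.5 × 1.315634 = 30.9174
detergent: 26.1 × (5.32/5.11) = 26.1 × 1.041096 = 27.1726
Index = Σ wᵢ·(p₁ᵢ/p₀ᵢ) = 7.0066 + 22.7647 + 14.3396 + 30.9174 + 27.1726 = 102.2010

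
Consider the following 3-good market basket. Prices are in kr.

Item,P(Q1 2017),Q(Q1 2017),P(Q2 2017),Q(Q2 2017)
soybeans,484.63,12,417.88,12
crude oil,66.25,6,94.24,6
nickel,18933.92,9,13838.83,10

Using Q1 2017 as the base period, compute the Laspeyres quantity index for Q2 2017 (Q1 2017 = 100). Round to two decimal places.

Laspeyres quantity index uses base-period prices as weights.
ΣP(Q1 2017)·Q(Q2 2017) = 484.63×12 + 66.25×6 + 18933.92×10 = 5815.56 + 397.5 + 189339.2 = 195552.26
ΣP(Q1 2017)·Q(Q1 2017) = 484.63×12 + 66.25×6 + 18933.92×9 = 5815.56 + 397.5 + 170405.28 = 176618.34
Index = 195552.26 / 176618.34 × 100 = 110.7202

110.72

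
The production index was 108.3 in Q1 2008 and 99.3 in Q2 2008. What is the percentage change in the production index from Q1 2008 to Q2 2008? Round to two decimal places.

-8.31%

Change = (99.3 − 108.3) / 108.3 × 100
       = -9.0 / 108.3 × 100 = -8.3102%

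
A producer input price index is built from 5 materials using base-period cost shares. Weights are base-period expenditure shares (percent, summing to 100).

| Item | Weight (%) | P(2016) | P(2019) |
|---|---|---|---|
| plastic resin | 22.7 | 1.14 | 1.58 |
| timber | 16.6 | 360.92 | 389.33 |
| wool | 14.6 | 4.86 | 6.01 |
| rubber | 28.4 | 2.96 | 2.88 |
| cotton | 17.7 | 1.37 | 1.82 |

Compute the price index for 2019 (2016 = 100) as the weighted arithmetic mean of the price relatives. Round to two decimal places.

118.57

plastic resin: 22.7 × (1.58/1.14) = 22.7 × 1.385965 = 31.4614
timber: 16.6 × (389.33/360.92) = 16.6 × 1.078716 = 17.9067
wool: 14.6 × (6.01/4.86) = 14.6 × 1.236626 = 18.0547
rubber: 28.4 × (2.88/2.96) = 28.4 × 0.972973 = 27.6324
cotton: 17.7 × (1.82/1.37) = 17.7 × 1.328467 = 23.5139
Index = Σ wᵢ·(p₁ᵢ/p₀ᵢ) = 31.4614 + 17.9067 + 18.0547 + 27.6324 + 23.5139 = 118.5691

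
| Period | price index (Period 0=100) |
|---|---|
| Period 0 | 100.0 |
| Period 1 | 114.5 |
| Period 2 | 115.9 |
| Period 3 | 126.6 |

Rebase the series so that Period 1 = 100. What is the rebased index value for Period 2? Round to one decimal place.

101.2

Rebased(Period 2) = 115.9 / 114.5 × 100 = 101.2227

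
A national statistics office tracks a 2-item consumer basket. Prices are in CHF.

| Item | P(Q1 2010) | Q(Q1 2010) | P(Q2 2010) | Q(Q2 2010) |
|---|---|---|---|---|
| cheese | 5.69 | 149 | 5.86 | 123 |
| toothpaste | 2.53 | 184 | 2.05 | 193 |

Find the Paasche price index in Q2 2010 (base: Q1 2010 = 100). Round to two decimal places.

93.96

Paasche price index uses current-period quantities as weights.
ΣP(Q2 2010)·Q(Q2 2010) = 5.86×123 + 2.05×193 = 720.78 + 395.65 = 1116.43
ΣP(Q1 2010)·Q(Q2 2010) = 5.69×123 + 2.53×193 = 699.87 + 488.29 = 1188.16
Index = 1116.43 / 1188.16 × 100 = 93.9629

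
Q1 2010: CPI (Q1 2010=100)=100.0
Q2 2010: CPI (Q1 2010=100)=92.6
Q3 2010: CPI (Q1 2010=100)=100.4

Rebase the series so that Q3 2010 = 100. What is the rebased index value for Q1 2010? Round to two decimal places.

Rebased(Q1 2010) = 100.0 / 100.4 × 100 = 99.6016

99.60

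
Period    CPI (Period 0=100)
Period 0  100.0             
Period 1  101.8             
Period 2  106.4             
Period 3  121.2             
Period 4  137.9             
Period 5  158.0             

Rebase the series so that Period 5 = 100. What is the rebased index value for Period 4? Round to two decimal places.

87.28

Rebased(Period 4) = 137.9 / 158.0 × 100 = 87.2785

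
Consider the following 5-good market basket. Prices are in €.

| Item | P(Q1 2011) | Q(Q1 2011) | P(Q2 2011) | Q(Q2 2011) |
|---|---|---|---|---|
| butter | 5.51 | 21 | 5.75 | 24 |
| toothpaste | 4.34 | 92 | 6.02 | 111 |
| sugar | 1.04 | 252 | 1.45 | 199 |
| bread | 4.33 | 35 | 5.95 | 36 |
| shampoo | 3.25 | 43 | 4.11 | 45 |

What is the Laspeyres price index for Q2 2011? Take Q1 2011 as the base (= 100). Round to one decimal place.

133.4

Laspeyres price index uses base-period quantities as weights.
ΣP(Q2 2011)·Q(Q1 2011) = 5.75×21 + 6.02×92 + 1.45×252 + 5.95×35 + 4.11×43 = 120.75 + 553.84 + 365.4 + 208.25 + 176.73 = 1424.97
ΣP(Q1 2011)·Q(Q1 2011) = 5.51×21 + 4.34×92 + 1.04×252 + 4.33×35 + 3.25×43 = 115.71 + 399.28 + 262.08 + 151.55 + 139.75 = 1068.37
Index = 1424.97 / 1068.37 × 100 = 133.3779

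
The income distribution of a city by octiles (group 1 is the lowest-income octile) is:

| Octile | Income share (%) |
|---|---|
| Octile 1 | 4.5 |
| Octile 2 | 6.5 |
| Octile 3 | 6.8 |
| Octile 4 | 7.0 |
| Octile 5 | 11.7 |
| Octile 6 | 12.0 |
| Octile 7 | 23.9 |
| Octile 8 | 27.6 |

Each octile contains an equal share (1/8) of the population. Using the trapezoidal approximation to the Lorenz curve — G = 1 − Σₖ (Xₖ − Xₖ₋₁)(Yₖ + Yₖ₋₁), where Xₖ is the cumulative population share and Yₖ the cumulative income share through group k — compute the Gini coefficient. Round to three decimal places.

0.336

Cumulative income shares Yₖ: 0.0450, 0.1100, 0.1780, 0.2480, 0.3650, 0.4850, 0.7240, 1.0000
Σ (Xₖ−Xₖ₋₁)(Yₖ+Yₖ₋₁) = (1/8)(0.0450+0.0000) + (1/8)(0.1100+0.0450) + (1/8)(0.1780+0.1100) + (1/8)(0.2480+0.1780) + (1/8)(0.3650+0.2480) + (1/8)(0.4850+0.3650) + (1/8)(0.7240+0.4850) + (1/8)(1.0000+0.7240)
  = 0.0056 + 0.0194 + 0.0360 + 0.0532 + 0.0766 + 0.1062 + 0.1511 + 0.2155 = 0.6637
G = 1 − 0.6637 = 0.3363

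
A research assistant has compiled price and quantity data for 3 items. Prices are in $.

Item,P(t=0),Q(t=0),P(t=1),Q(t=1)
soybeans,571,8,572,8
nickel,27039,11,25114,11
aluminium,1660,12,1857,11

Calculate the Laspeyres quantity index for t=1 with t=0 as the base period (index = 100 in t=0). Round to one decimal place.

99.5

Laspeyres quantity index uses base-period prices as weights.
ΣP(t=0)·Q(t=1) = 571×8 + 27039×11 + 1660×11 = 4568 + 297429 + 18260 = 320257
ΣP(t=0)·Q(t=0) = 571×8 + 27039×11 + 1660×12 = 4568 + 297429 + 19920 = 321917
Index = 320257 / 321917 × 100 = 99.4843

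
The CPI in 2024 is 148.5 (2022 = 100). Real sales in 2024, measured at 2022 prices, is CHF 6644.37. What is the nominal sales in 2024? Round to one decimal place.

9866.9

Nominal = Real × (Index/100) = 6644.37 × (148.5/100)
        = 6644.37 × 1.485 = 9866.8895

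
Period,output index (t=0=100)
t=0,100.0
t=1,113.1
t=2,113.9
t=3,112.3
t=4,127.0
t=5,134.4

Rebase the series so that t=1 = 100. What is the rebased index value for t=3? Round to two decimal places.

99.29

Rebased(t=3) = 112.3 / 113.1 × 100 = 99.2927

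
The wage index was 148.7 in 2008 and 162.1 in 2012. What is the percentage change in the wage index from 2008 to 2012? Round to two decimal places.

Change = (162.1 − 148.7) / 148.7 × 100
       = 13.4 / 148.7 × 100 = 9.0114%

9.01%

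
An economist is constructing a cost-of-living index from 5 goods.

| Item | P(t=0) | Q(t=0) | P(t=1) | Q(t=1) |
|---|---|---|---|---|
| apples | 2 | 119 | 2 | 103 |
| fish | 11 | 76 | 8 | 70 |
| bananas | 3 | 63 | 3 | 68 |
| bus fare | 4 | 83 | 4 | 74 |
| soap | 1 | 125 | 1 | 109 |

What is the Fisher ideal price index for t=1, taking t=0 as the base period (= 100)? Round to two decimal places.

86.75

Laspeyres component (base-period weights):
ΣP(t=1)Q(t=0) = 2×119 + 8×76 + 3×63 + 4×83 + 1×125 = 238 + 608 + 189 + 332 + 125 = 1492
ΣP(t=0)Q(t=0) = 2×119 + 11×76 + 3×63 + 4×83 + 1×125 = 238 + 836 + 189 + 332 + 125 = 1720
L = 1492 / 1720 × 100 = 86.7442
Paasche component (current-period weights):
ΣP(t=1)Q(t=1) = 2×103 + 8×70 + 3×68 + 4×74 + 1×109 = 206 + 560 + 204 + 296 + 109 = 1375
ΣP(t=0)Q(t=1) = 2×103 + 11×70 + 3×68 + 4×74 + 1×109 = 206 + 770 + 204 + 296 + 109 = 1585
P = 1375 / 1585 × 100 = 86.7508
Fisher = √(L × P) = √(86.7442 × 86.7508) = 86.7475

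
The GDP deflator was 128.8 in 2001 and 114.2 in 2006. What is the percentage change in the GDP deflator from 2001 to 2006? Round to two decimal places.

Change = (114.2 − 128.8) / 128.8 × 100
       = -14.6 / 128.8 × 100 = -11.3354%

-11.34%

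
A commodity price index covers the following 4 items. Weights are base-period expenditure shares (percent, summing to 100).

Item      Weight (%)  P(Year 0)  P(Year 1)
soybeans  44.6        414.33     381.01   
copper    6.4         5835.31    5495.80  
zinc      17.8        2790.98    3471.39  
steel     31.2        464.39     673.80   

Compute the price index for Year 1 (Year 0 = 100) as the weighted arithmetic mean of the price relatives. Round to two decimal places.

soybeans: 44.6 × (381.01/414.33) = 44.6 × 0.919581 = 41.0133
copper: 6.4 × (5495.80/5835.31) = 6.4 × 0.941818 = 6.0276
zinc: 17.8 × (3471.39/2790.98) = 17.8 × 1.243789 = 22.1394
steel: 31.2 × (673.80/464.39) = 31.2 × 1.450936 = 45.2692
Index = Σ wᵢ·(p₁ᵢ/p₀ᵢ) = 41.0133 + 6.0276 + 22.1394 + 45.2692 = 114.4496

114.45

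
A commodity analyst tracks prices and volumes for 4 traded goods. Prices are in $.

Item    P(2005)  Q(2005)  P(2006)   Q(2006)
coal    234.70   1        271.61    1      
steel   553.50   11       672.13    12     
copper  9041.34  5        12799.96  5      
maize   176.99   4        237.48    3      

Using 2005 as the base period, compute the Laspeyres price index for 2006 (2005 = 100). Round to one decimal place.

Laspeyres price index uses base-period quantities as weights.
ΣP(2006)·Q(2005) = 271.61×1 + 672.13×11 + 12799.96×5 + 237.48×4 = 271.61 + 7393.43 + 63999.8 + 949.92 = 72614.76
ΣP(2005)·Q(2005) = 234.70×1 + 553.50×11 + 9041.34×5 + 176.99×4 = 234.7 + 6088.5 + 45206.7 + 707.96 = 52237.86
Index = 72614.76 / 52237.86 × 100 = 139.0079

139.0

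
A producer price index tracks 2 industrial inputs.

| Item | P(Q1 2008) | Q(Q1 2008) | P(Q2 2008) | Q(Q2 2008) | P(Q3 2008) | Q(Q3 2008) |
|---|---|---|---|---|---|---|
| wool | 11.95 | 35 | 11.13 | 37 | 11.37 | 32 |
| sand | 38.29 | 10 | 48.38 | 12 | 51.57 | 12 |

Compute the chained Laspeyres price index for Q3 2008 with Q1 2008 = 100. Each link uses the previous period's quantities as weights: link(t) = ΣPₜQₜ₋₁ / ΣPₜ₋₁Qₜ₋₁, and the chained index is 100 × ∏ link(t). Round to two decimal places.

Link Q1 2008→Q2 2008:
ΣP(Q2 2008)Q(Q1 2008) = 11.13×35 + 48.38×10 = 389.55 + 483.8 = 873.35
ΣP(Q1 2008)Q(Q1 2008) = 11.95×35 + 38.29×10 = 418.25 + 382.9 = 801.15
link = 873.35/801.15 = 1.090120
Link Q2 2008→Q3 2008:
ΣP(Q3 2008)Q(Q2 2008) = 11.37×37 + 51.57×12 = 420.69 + 618.84 = 1039.53
ΣP(Q2 2008)Q(Q2 2008) = 11.13×37 + 48.38×12 = 411.81 + 580.56 = 992.37
link = 1039.53/992.37 = 1.047523
Chained index = 100 × 1.090120 × 1.047523 = 114.1926

114.19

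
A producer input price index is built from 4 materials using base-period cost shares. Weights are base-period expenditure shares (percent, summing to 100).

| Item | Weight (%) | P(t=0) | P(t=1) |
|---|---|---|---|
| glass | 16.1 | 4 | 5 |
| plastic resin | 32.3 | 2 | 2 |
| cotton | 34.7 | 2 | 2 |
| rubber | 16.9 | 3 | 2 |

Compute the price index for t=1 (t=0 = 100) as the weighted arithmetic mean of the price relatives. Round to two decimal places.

glass: 16.1 × (5/4) = 16.1 × 1.250000 = 20.1250
plastic resin: 32.3 × (2/2) = 32.3 × 1.000000 = 32.3000
cotton: 34.7 × (2/2) = 34.7 × 1.000000 = 34.7000
rubber: 16.9 × (2/3) = 16.9 × 0.666667 = 11.2667
Index = Σ wᵢ·(p₁ᵢ/p₀ᵢ) = 20.1250 + 32.3000 + 34.7000 + 11.2667 = 98.3917

98.39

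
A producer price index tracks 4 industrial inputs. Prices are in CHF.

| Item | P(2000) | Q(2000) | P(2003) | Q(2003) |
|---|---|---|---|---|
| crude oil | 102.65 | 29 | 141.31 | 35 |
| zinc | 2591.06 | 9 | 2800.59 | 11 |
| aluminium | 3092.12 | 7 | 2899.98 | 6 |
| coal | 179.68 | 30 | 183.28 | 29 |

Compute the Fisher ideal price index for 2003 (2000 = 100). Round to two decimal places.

Laspeyres component (base-period weights):
ΣP(2003)Q(2000) = 141.31×29 + 2800.59×9 + 2899.98×7 + 183.28×30 = 4097.99 + 25205.31 + 20299.86 + 5498.4 = 55101.56
ΣP(2000)Q(2000) = 102.65×29 + 2591.06×9 + 3092.12×7 + 179.68×30 = 2976.85 + 23319.54 + 21644.84 + 5390.4 = 53331.63
L = 55101.56 / 53331.63 × 100 = 103.3187
Paasche component (current-period weights):
ΣP(2003)Q(2003) = 141.31×35 + 2800.59×11 + 2899.98×6 + 183.28×29 = 4945.85 + 30806.49 + 17399.88 + 5315.12 = 58467.34
ΣP(2000)Q(2003) = 102.65×35 + 2591.06×11 + 3092.12×6 + 179.68×29 = 3592.75 + 28501.66 + 18552.72 + 5210.72 = 55857.85
P = 58467.34 / 55857.85 × 100 = 104.6717
Fisher = √(L × P) = √(103.3187 × 104.6717) = 103.9930

103.99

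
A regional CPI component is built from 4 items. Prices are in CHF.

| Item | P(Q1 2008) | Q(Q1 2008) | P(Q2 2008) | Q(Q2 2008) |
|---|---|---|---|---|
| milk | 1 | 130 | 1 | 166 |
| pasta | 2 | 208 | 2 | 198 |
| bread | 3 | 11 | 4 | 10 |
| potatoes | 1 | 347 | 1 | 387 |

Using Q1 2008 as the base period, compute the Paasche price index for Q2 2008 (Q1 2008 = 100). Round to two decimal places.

Paasche price index uses current-period quantities as weights.
ΣP(Q2 2008)·Q(Q2 2008) = 1×166 + 2×198 + 4×10 + 1×387 = 166 + 396 + 40 + 387 = 989
ΣP(Q1 2008)·Q(Q2 2008) = 1×166 + 2×198 + 3×10 + 1×387 = 166 + 396 + 30 + 387 = 979
Index = 989 / 979 × 100 = 101.0215

101.02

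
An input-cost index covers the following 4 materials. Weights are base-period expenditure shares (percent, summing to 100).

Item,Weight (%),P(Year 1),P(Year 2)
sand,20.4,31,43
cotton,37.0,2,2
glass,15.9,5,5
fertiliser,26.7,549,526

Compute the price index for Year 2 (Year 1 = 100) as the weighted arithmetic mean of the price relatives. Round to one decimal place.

106.8

sand: 20.4 × (43/31) = 20.4 × 1.387097 = 28.2968
cotton: 37.0 × (2/2) = 37.0 × 1.000000 = 37.0000
glass: 15.9 × (5/5) = 15.9 × 1.000000 = 15.9000
fertiliser: 26.7 × (526/549) = 26.7 × 0.958106 = 25.5814
Index = Σ wᵢ·(p₁ᵢ/p₀ᵢ) = 28.2968 + 37.0000 + 15.9000 + 25.5814 = 106.7782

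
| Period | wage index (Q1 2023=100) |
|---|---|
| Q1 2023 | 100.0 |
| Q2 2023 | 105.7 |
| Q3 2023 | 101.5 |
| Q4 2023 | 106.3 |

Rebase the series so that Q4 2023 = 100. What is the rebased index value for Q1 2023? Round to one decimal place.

Rebased(Q1 2023) = 100.0 / 106.3 × 100 = 94.0734

94.1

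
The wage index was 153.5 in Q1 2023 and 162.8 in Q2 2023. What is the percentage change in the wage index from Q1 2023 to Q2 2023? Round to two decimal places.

6.06%

Change = (162.8 − 153.5) / 153.5 × 100
       = 9.3 / 153.5 × 100 = 6.0586%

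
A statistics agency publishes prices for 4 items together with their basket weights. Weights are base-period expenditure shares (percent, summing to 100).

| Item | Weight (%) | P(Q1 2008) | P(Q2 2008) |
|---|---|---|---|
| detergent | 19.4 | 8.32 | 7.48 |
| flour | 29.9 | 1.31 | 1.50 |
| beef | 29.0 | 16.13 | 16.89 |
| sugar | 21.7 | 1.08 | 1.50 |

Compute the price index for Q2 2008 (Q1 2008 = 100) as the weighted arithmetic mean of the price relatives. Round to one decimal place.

112.2

detergent: 19.4 × (7.48/8.32) = 19.4 × 0.899038 = 17.4413
flour: 29.9 × (1.50/1.31) = 29.9 × 1.145038 = 34.2366
beef: 29.0 × (16.89/16.13) = 29.0 × 1.047117 = 30.3664
sugar: 21.7 × (1.50/1.08) = 21.7 × 1.388889 = 30.1389
Index = Σ wᵢ·(p₁ᵢ/p₀ᵢ) = 17.4413 + 34.2366 + 30.3664 + 30.1389 = 112.1833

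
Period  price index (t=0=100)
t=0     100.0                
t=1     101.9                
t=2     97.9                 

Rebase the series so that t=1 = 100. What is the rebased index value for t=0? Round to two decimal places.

98.14

Rebased(t=0) = 100.0 / 101.9 × 100 = 98.1354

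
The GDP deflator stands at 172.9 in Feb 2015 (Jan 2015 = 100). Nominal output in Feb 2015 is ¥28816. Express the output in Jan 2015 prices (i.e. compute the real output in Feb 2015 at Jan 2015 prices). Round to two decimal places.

16666.28

Real = Nominal ÷ (Index/100) = 28816 ÷ (172.9/100)
     = 28816 ÷ 1.729 = 16666.2811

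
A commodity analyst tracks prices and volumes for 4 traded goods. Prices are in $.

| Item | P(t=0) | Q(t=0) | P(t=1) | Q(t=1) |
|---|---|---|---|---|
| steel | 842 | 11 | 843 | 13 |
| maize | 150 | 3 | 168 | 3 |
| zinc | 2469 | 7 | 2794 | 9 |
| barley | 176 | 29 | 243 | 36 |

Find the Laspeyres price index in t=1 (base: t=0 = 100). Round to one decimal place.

113.3

Laspeyres price index uses base-period quantities as weights.
ΣP(t=1)·Q(t=0) = 843×11 + 168×3 + 2794×7 + 243×29 = 9273 + 504 + 19558 + 7047 = 36382
ΣP(t=0)·Q(t=0) = 842×11 + 150×3 + 2469×7 + 176×29 = 9262 + 450 + 17283 + 5104 = 32099
Index = 36382 / 32099 × 100 = 113.3431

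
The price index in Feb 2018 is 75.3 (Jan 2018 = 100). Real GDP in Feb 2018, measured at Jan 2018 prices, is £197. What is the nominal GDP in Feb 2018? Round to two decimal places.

148.34

Nominal = Real × (Index/100) = 197 × (75.3/100)
        = 197 × 0.753 = 148.3410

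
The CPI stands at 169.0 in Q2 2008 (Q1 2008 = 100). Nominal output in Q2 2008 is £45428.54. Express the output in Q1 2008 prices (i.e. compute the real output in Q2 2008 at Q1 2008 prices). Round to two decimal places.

26880.79

Real = Nominal ÷ (Index/100) = 45428.54 ÷ (169.0/100)
     = 45428.54 ÷ 1.690 = 26880.7929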